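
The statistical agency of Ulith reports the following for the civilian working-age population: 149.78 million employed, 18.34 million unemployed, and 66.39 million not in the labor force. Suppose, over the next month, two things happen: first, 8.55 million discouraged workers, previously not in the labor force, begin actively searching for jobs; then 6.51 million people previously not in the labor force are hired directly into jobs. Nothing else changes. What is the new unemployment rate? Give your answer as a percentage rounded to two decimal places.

Initially, labor force = 149.78 + 18.34 = 168.12 million, so u = 18.34/168.12 = 10.91%.
After the first change, unemployed and labor force both rise by 8.55 → E = 149.78, U = 26.89, labor force = 176.67 million.
After the second change, employed and labor force both rise by 6.51; unemployed unchanged → E = 156.29, U = 26.89, labor force = 183.18 million.
New unemployment rate = 26.89 / 183.18 = 14.68%.

New unemployment rate ≈ 14.68%.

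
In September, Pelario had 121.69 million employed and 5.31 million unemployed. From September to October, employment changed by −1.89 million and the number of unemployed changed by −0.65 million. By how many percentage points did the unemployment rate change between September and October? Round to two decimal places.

The unemployment rate changed by −0.44 percentage points.

September: labor force = 121.69 + 5.31 = 127.00; u = 5.31/127.00 = 4.18%.
October: labor force = 119.80 + 4.66 = 124.46; u = 4.66/124.46 = 3.74%.
Change = 3.74% − 4.18% = −0.44 pp.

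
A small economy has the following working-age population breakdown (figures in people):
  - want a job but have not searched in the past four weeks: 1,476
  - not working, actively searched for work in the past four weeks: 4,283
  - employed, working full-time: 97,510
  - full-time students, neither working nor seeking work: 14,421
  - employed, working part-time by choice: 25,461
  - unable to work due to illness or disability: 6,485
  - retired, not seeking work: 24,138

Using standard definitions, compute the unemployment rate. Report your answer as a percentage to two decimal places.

Employed = 97,510 + 25,461 = 122,971.
Unemployed = 4,283.
Labor force = 122,971 + 4,283 = 127,254.
Unemployment rate = 4,283 / 127,254 = 3.37%.

Unemployment rate ≈ 3.37%.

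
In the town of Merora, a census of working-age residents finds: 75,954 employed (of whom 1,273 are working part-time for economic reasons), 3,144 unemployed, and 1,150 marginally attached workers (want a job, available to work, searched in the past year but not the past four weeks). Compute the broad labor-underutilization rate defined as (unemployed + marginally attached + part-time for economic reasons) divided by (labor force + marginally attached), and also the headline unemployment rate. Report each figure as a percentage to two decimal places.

Labor force = 75,954 + 3,144 = 79,098.
Numerator = 3,144 + 1,150 + 1,273 = 5,567.
Denominator = 79,098 + 1,150 = 80,248.
Broad rate = 5,567 / 80,248 = 6.94%.
Headline unemployment rate = 3,144 / 79,098 = 3.97%.

Broad underutilization rate ≈ 6.94%; headline unemployment rate ≈ 3.97%.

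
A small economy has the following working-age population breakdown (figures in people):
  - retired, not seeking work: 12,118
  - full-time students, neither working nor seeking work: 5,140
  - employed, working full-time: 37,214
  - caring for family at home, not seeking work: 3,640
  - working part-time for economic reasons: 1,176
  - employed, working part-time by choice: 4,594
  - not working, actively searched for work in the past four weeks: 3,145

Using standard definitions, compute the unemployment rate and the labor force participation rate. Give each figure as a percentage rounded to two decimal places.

Unemployment rate ≈ 6.82%; labor force participation rate ≈ 68.82%.

Employed = 37,214 + 1,176 + 4,594 = 42,984 (anyone who worked, including part-time for economic reasons, counts as employed).
Unemployed = 3,145.
Labor force = 42,984 + 3,145 = 46,129.
Not in labor force = 12,118 + 5,140 + 3,640 = 20,898 (those not working and not actively searching are outside the labor force).
Civilian working-age population = 46,129 + 20,898 = 67,027.
Unemployment rate = 3,145 / 46,129 = 6.82%.
Labor force participation rate = 46,129 / 67,027 = 68.82%.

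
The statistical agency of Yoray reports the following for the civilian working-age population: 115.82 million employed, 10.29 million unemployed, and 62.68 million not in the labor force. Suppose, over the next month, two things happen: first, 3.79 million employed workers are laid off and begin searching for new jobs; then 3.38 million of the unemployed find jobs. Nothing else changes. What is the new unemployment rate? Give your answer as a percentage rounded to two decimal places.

Initially, labor force = 115.82 + 10.29 = 126.11 million, so u = 10.29/126.11 = 8.16%.
After the first change, employed falls and unemployed rises by 3.79; labor force unchanged → E = 112.03, U = 14.08, labor force = 126.11 million.
After the second change, unemployed falls and employed rises by 3.38; labor force unchanged → E = 115.41, U = 10.70, labor force = 126.11 million.
New unemployment rate = 10.70 / 126.11 = 8.48%.

New unemployment rate ≈ 8.48%.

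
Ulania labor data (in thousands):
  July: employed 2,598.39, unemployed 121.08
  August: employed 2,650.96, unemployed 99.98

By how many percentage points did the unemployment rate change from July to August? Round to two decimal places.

The unemployment rate changed by −0.82 percentage points.

July: labor force = 2,598.39 + 121.08 = 2,719.47; u = 121.08/2,719.47 = 4.45%.
August: labor force = 2,650.96 + 99.98 = 2,750.94; u = 99.98/2,750.94 = 3.63%.
Change = 3.63% − 4.45% = −0.82 pp.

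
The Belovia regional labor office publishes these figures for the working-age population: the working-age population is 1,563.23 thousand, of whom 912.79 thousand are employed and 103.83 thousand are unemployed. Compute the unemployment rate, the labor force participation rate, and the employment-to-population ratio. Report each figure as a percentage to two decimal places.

Labor force = employed + unemployed = 912.79 + 103.83 = 1,016.62 thousand.
Unemployment rate = 103.83 / 1,016.62 = 10.21%.
Labor force participation rate = 1,016.62 / 1,563.23 = 65.03%.
Employment-population ratio = 912.79 / 1,563.23 = 58.39%.

Unemployment rate ≈ 10.21%; labor force participation rate ≈ 65.03%; employment-population ratio ≈ 58.39%.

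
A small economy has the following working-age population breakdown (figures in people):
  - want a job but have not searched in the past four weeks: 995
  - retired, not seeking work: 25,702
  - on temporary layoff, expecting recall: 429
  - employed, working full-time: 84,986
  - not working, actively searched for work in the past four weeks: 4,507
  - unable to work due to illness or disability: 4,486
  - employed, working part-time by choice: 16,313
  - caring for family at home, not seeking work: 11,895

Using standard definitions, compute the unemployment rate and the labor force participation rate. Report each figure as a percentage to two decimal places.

Unemployment rate ≈ 4.65%; labor force participation rate ≈ 71.15%.

Employed = 84,986 + 16,313 = 101,299.
Unemployed = 429 + 4,507 = 4,936 (jobless and actively searching, or on temporary layoff).
Labor force = 101,299 + 4,936 = 106,235.
Not in labor force = 995 + 25,702 + 4,486 + 11,895 = 43,078 (those not working and not actively searching are outside the labor force — including those who want a job but have given up searching).
Civilian working-age population = 106,235 + 43,078 = 149,313.
Unemployment rate = 4,936 / 106,235 = 4.65%.
Labor force participation rate = 106,235 / 149,313 = 71.15%.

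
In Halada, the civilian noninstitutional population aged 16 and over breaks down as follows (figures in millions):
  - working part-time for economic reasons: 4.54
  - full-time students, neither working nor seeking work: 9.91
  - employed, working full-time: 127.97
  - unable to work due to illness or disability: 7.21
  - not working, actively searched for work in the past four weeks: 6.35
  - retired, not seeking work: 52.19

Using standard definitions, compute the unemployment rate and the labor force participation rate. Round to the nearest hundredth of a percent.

Unemployment rate ≈ 4.57%; labor force participation rate ≈ 66.71%.

Employed = 4.54 + 127.97 = 132.51 million (anyone who worked, including part-time for economic reasons, counts as employed).
Unemployed = 6.35 million.
Labor force = 132.51 + 6.35 = 138.86 million.
Not in labor force = 9.91 + 7.21 + 52.19 = 69.31 million (those not working and not actively searching are outside the labor force).
Civilian working-age population = 138.86 + 69.31 = 208.17 million.
Unemployment rate = 6.35 / 138.86 = 4.57%.
Labor force participation rate = 138.86 / 208.17 = 66.71%.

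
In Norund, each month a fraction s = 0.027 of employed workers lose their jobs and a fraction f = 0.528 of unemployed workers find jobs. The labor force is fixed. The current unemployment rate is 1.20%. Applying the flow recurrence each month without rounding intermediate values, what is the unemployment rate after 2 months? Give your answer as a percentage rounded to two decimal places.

Unemployment rate after two months ≈ 4.14%.

With a fixed labor force, u_{t+1} = u_t + s·(1−u_t) − f·u_t = u_t·(1−s−f) + s.
Here 1−s−f = 0.445 and s = 0.027.
u_1 = 0.012000 × 0.445 + 0.027 = 0.032340.
u_2 = 0.032340 × 0.445 + 0.027 = 0.041391.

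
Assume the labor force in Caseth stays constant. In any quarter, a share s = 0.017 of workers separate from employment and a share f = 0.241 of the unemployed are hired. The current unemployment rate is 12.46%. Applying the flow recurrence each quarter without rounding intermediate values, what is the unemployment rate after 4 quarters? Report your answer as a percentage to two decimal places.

Unemployment rate after four quarters ≈ 8.37%.

With a fixed labor force, u_{t+1} = u_t + s·(1−u_t) − f·u_t = u_t·(1−s−f) + s.
Here 1−s−f = 0.742 and s = 0.017.
u_1 = 0.124600 × 0.742 + 0.017 = 0.109453.
u_2 = 0.109453 × 0.742 + 0.017 = 0.098214.
u_3 = 0.098214 × 0.742 + 0.017 = 0.089875.
u_4 = 0.089875 × 0.742 + 0.017 = 0.083687.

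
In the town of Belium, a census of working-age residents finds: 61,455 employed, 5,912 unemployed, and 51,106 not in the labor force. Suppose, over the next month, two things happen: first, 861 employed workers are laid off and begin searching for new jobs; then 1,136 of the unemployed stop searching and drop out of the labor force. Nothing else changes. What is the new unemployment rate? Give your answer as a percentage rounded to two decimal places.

Initially, labor force = 61,455 + 5,912 = 67,367, so u = 5,912/67,367 = 8.78%.
After the first change, employed falls and unemployed rises by 861; labor force unchanged → E = 60,594, U = 6,773, labor force = 67,367.
After the second change, unemployed and labor force both fall by 1,136 → E = 60,594, U = 5,637, labor force = 66,231.
New unemployment rate = 5,637 / 66,231 = 8.51%.

New unemployment rate ≈ 8.51%.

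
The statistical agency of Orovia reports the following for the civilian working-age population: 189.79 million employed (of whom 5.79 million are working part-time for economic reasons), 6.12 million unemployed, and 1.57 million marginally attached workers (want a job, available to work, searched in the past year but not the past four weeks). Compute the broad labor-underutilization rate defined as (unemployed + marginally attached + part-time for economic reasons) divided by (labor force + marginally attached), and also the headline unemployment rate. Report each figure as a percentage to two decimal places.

Labor force = 189.79 + 6.12 = 195.91 million.
Numerator = 6.12 + 1.57 + 5.79 = 13.48 million.
Denominator = 195.91 + 1.57 = 197.48 million.
Broad rate = 13.48 / 197.48 = 6.83%.
Headline unemployment rate = 6.12 / 195.91 = 3.12%.

Broad underutilization rate ≈ 6.83%; headline unemployment rate ≈ 3.12%.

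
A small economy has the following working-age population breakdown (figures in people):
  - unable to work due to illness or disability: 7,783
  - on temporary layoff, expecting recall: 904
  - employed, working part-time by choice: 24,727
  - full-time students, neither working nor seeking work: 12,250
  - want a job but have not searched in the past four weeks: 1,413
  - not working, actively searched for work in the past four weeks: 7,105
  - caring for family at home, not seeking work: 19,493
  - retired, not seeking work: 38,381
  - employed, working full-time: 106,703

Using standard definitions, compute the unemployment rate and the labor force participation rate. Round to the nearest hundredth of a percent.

Unemployment rate ≈ 5.74%; labor force participation rate ≈ 63.74%.

Employed = 24,727 + 106,703 = 131,430.
Unemployed = 904 + 7,105 = 8,009 (jobless and actively searching, or on temporary layoff).
Labor force = 131,430 + 8,009 = 139,439.
Not in labor force = 7,783 + 12,250 + 1,413 + 19,493 + 38,381 = 79,320 (those not working and not actively searching are outside the labor force — including those who want a job but have given up searching).
Civilian working-age population = 139,439 + 79,320 = 218,759.
Unemployment rate = 8,009 / 139,439 = 5.74%.
Labor force participation rate = 139,439 / 218,759 = 63.74%.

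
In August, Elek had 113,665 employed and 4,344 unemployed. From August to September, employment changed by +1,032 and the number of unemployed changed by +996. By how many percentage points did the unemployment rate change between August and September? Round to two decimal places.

The unemployment rate changed by +0.77 percentage points.

August: labor force = 113,665 + 4,344 = 118,009; u = 4,344/118,009 = 3.68%.
September: labor force = 114,697 + 5,340 = 120,037; u = 5,340/120,037 = 4.45%.
Change = 4.45% − 3.68% = +0.77 pp.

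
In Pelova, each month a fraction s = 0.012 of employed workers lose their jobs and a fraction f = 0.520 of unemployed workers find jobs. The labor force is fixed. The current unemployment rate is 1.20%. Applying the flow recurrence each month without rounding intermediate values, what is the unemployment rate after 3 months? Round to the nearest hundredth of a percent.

With a fixed labor force, u_{t+1} = u_t + s·(1−u_t) − f·u_t = u_t·(1−s−f) + s.
Here 1−s−f = 0.468 and s = 0.012.
u_1 = 0.012000 × 0.468 + 0.012 = 0.017616.
u_2 = 0.017616 × 0.468 + 0.012 = 0.020244.
u_3 = 0.020244 × 0.468 + 0.012 = 0.021474.

Unemployment rate after three months ≈ 2.15%.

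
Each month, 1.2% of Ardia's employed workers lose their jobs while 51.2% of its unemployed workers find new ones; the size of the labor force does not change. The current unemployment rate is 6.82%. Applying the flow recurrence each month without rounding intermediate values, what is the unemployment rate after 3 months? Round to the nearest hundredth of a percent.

Unemployment rate after three months ≈ 2.78%.

With a fixed labor force, u_{t+1} = u_t + s·(1−u_t) − f·u_t = u_t·(1−s−f) + s.
Here 1−s−f = 0.476 and s = 0.012.
u_1 = 0.068200 × 0.476 + 0.012 = 0.044463.
u_2 = 0.044463 × 0.476 + 0.012 = 0.033164.
u_3 = 0.033164 × 0.476 + 0.012 = 0.027786.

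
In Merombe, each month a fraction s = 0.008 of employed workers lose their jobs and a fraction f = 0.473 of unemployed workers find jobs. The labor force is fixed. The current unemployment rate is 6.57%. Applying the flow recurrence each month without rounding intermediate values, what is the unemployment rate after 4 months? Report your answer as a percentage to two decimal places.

With a fixed labor force, u_{t+1} = u_t + s·(1−u_t) − f·u_t = u_t·(1−s−f) + s.
Here 1−s−f = 0.519 and s = 0.008.
u_1 = 0.065700 × 0.519 + 0.008 = 0.042098.
u_2 = 0.042098 × 0.519 + 0.008 = 0.029849.
u_3 = 0.029849 × 0.519 + 0.008 = 0.023492.
u_4 = 0.023492 × 0.519 + 0.008 = 0.020192.

Unemployment rate after four months ≈ 2.02%.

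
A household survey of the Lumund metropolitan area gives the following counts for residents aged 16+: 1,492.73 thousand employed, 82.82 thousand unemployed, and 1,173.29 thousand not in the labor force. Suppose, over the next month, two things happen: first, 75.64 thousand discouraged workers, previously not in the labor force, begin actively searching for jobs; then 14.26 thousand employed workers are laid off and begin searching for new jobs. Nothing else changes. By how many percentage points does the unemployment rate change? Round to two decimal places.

The unemployment rate changes by +5.20 percentage points.

Initially, labor force = 1,492.73 + 82.82 = 1,575.55 thousand, so u = 82.82/1,575.55 = 5.26%.
After the first change, unemployed and labor force both rise by 75.64 → E = 1,492.73, U = 158.46, labor force = 1,651.19 thousand.
After the second change, employed falls and unemployed rises by 14.26; labor force unchanged → E = 1,478.47, U = 172.72, labor force = 1,651.19 thousand.
New unemployment rate = 172.72 / 1,651.19 = 10.46%.
Change = 10.46% − 5.26% = +5.20 percentage points.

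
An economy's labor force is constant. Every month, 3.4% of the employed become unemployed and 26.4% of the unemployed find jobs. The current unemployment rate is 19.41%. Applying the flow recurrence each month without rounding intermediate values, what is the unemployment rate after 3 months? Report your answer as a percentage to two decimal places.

With a fixed labor force, u_{t+1} = u_t + s·(1−u_t) − f·u_t = u_t·(1−s−f) + s.
Here 1−s−f = 0.702 and s = 0.034.
u_1 = 0.194100 × 0.702 + 0.034 = 0.170258.
u_2 = 0.170258 × 0.702 + 0.034 = 0.153521.
u_3 = 0.153521 × 0.702 + 0.034 = 0.141772.

Unemployment rate after three months ≈ 14.18%.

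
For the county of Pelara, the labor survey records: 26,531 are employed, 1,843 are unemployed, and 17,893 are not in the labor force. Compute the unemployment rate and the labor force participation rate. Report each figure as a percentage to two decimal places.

Unemployment rate ≈ 6.50%; labor force participation rate ≈ 61.33%.

Labor force = employed + unemployed = 26,531 + 1,843 = 28,374.
Working-age population = 28,374 + 17,893 = 46,267.
Unemployment rate = 1,843 / 28,374 = 6.50%.
Labor force participation rate = 28,374 / 46,267 = 61.33%.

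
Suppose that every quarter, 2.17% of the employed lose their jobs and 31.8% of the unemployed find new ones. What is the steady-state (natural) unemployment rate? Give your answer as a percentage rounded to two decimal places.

Steady-state unemployment rate ≈ 6.39%.

At steady state the flows balance: s·E = f·U, so U/(E+U) = s/(s+f).
u* = 2.17 / (2.17 + 31.8) = 2.17 / 33.97 = 6.39%.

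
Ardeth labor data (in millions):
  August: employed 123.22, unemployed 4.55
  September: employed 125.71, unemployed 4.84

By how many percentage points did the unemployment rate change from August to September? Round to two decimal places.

August: labor force = 123.22 + 4.55 = 127.77; u = 4.55/127.77 = 3.56%.
September: labor force = 125.71 + 4.84 = 130.55; u = 4.84/130.55 = 3.71%.
Change = 3.71% − 3.56% = +0.15 pp.

The unemployment rate changed by +0.15 percentage points.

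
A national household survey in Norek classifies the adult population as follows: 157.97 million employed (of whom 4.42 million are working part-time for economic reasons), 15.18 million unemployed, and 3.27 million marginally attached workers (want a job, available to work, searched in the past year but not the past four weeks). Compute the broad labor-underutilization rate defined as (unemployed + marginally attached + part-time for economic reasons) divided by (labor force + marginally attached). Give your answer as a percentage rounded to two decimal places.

Broad underutilization rate ≈ 12.96%.

Labor force = 157.97 + 15.18 = 173.15 million.
Numerator = 15.18 + 3.27 + 4.42 = 22.87 million.
Denominator = 173.15 + 3.27 = 176.42 million.
Broad rate = 22.87 / 176.42 = 12.96%.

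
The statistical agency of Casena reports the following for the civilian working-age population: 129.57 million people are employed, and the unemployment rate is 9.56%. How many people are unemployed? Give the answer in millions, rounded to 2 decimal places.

About 13.70 million are unemployed.

Let U be the number unemployed. The labor force is E + U, and U/(E+U) = 0.0956.
So U = 0.0956 × 129.57 / (1 − 0.0956) = 12.3869 / 0.9044 ≈ 13.70 million.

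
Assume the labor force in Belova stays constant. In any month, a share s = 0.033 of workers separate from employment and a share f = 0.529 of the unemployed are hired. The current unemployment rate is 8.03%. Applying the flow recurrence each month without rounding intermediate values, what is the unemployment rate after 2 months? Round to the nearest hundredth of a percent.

With a fixed labor force, u_{t+1} = u_t + s·(1−u_t) − f·u_t = u_t·(1−s−f) + s.
Here 1−s−f = 0.438 and s = 0.033.
u_1 = 0.080300 × 0.438 + 0.033 = 0.068171.
u_2 = 0.068171 × 0.438 + 0.033 = 0.062859.

Unemployment rate after two months ≈ 6.29%.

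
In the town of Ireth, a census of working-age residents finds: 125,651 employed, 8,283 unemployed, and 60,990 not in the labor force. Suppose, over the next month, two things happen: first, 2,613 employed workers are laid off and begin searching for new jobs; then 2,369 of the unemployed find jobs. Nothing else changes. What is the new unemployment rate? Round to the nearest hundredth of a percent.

Initially, labor force = 125,651 + 8,283 = 133,934, so u = 8,283/133,934 = 6.18%.
After the first change, employed falls and unemployed rises by 2,613; labor force unchanged → E = 123,038, U = 10,896, labor force = 133,934.
After the second change, unemployed falls and employed rises by 2,369; labor force unchanged → E = 125,407, U = 8,527, labor force = 133,934.
New unemployment rate = 8,527 / 133,934 = 6.37%.

New unemployment rate ≈ 6.37%.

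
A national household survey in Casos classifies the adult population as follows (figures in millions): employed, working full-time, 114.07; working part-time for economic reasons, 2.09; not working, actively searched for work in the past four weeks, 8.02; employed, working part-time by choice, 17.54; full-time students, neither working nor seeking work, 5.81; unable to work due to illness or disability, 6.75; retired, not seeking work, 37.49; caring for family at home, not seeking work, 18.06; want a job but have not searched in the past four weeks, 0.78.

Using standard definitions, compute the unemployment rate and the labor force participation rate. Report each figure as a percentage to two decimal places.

Employed = 114.07 + 2.09 + 17.54 = 133.70 million (anyone who worked, including part-time for economic reasons, counts as employed).
Unemployed = 8.02 million.
Labor force = 133.70 + 8.02 = 141.72 million.
Not in labor force = 5.81 + 6.75 + 37.49 + 18.06 + 0.78 = 68.89 million (those not working and not actively searching are outside the labor force — including those who want a job but have given up searching).
Civilian working-age population = 141.72 + 68.89 = 210.61 million.
Unemployment rate = 8.02 / 141.72 = 5.66%.
Labor force participation rate = 141.72 / 210.61 = 67.29%.

Unemployment rate ≈ 5.66%; labor force participation rate ≈ 67.29%.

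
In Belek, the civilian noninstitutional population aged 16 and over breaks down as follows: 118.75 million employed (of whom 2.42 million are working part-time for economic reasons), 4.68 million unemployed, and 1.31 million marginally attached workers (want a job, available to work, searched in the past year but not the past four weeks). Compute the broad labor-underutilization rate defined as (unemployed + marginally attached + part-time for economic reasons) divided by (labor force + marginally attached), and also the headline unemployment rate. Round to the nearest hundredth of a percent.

Labor force = 118.75 + 4.68 = 123.43 million.
Numerator = 4.68 + 1.31 + 2.42 = 8.41 million.
Denominator = 123.43 + 1.31 = 124.74 million.
Broad rate = 8.41 / 124.74 = 6.74%.
Headline unemployment rate = 4.68 / 123.43 = 3.79%.

Broad underutilization rate ≈ 6.74%; headline unemployment rate ≈ 3.79%.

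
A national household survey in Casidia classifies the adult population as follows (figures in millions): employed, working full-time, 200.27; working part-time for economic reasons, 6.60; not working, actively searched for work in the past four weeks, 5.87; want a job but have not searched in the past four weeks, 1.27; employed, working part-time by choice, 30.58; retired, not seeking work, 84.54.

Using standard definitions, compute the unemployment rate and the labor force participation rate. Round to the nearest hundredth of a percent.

Unemployment rate ≈ 2.41%; labor force participation rate ≈ 73.93%.

Employed = 200.27 + 6.60 + 30.58 = 237.45 million (anyone who worked, including part-time for economic reasons, counts as employed).
Unemployed = 5.87 million.
Labor force = 237.45 + 5.87 = 243.32 million.
Not in labor force = 1.27 + 84.54 = 85.81 million (those not working and not actively searching are outside the labor force — including those who want a job but have given up searching).
Civilian working-age population = 243.32 + 85.81 = 329.13 million.
Unemployment rate = 5.87 / 243.32 = 2.41%.
Labor force participation rate = 243.32 / 329.13 = 73.93%.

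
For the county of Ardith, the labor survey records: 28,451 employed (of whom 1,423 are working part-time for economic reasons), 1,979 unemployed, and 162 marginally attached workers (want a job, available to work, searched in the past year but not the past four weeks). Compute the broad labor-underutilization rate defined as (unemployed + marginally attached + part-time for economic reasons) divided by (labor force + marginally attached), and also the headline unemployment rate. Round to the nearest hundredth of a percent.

Broad underutilization rate ≈ 11.65%; headline unemployment rate ≈ 6.50%.

Labor force = 28,451 + 1,979 = 30,430.
Numerator = 1,979 + 162 + 1,423 = 3,564.
Denominator = 30,430 + 162 = 30,592.
Broad rate = 3,564 / 30,592 = 11.65%.
Headline unemployment rate = 1,979 / 30,430 = 6.50%.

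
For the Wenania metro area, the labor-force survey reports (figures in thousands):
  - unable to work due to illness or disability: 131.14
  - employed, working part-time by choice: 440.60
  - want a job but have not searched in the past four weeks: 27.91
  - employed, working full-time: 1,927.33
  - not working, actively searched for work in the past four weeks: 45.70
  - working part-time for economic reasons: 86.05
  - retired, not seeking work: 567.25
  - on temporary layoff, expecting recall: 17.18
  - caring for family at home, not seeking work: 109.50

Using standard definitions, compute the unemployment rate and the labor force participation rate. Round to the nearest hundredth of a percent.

Employed = 440.60 + 1,927.33 + 86.05 = 2,453.98 thousand (anyone who worked, including part-time for economic reasons, counts as employed).
Unemployed = 45.70 + 17.18 = 62.88 thousand (jobless and actively searching, or on temporary layoff).
Labor force = 2,453.98 + 62.88 = 2,516.86 thousand.
Not in labor force = 131.14 + 27.91 + 567.25 + 109.50 = 835.80 thousand (those not working and not actively searching are outside the labor force — including those who want a job but have given up searching).
Civilian working-age population = 2,516.86 + 835.80 = 3,352.66 thousand.
Unemployment rate = 62.88 / 2,516.86 = 2.50%.
Labor force participation rate = 2,516.86 / 3,352.66 = 75.07%.

Unemployment rate ≈ 2.50%; labor force participation rate ≈ 75.07%.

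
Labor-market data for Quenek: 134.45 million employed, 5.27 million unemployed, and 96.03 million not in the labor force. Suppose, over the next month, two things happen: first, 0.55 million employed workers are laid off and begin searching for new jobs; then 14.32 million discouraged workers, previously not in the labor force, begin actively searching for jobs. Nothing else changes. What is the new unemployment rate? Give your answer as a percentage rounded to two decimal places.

Initially, labor force = 134.45 + 5.27 = 139.72 million, so u = 5.27/139.72 = 3.77%.
After the first change, employed falls and unemployed rises by 0.55; labor force unchanged → E = 133.90, U = 5.82, labor force = 139.72 million.
After the second change, unemployed and labor force both rise by 14.32 → E = 133.90, U = 20.14, labor force = 154.04 million.
New unemployment rate = 20.14 / 154.04 = 13.07%.

New unemployment rate ≈ 13.07%.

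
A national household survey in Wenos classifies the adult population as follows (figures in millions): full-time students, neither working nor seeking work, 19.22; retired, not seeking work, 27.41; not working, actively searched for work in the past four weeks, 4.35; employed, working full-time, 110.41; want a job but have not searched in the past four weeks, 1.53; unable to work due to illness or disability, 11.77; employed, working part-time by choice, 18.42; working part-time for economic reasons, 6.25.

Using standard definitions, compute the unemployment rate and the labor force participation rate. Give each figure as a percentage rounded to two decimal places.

Employed = 110.41 + 18.42 + 6.25 = 135.08 million (anyone who worked, including part-time for economic reasons, counts as employed).
Unemployed = 4.35 million.
Labor force = 135.08 + 4.35 = 139.43 million.
Not in labor force = 19.22 + 27.41 + 1.53 + 11.77 = 59.93 million (those not working and not actively searching are outside the labor force — including those who want a job but have given up searching).
Civilian working-age population = 139.43 + 59.93 = 199.36 million.
Unemployment rate = 4.35 / 139.43 = 3.12%.
Labor force participation rate = 139.43 / 199.36 = 69.94%.

Unemployment rate ≈ 3.12%; labor force participation rate ≈ 69.94%.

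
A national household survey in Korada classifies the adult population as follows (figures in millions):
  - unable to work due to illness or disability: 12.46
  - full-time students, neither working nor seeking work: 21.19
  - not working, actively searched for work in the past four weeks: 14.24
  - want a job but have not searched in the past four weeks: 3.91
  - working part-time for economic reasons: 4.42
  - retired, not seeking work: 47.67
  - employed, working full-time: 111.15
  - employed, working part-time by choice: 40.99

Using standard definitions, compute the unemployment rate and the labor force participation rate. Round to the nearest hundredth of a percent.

Employed = 4.42 + 111.15 + 40.99 = 156.56 million (anyone who worked, including part-time for economic reasons, counts as employed).
Unemployed = 14.24 million.
Labor force = 156.56 + 14.24 = 170.80 million.
Not in labor force = 12.46 + 21.19 + 3.91 + 47.67 = 85.23 million (those not working and not actively searching are outside the labor force — including those who want a job but have given up searching).
Civilian working-age population = 170.80 + 85.23 = 256.03 million.
Unemployment rate = 14.24 / 170.80 = 8.34%.
Labor force participation rate = 170.80 / 256.03 = 66.71%.

Unemployment rate ≈ 8.34%; labor force participation rate ≈ 66.71%.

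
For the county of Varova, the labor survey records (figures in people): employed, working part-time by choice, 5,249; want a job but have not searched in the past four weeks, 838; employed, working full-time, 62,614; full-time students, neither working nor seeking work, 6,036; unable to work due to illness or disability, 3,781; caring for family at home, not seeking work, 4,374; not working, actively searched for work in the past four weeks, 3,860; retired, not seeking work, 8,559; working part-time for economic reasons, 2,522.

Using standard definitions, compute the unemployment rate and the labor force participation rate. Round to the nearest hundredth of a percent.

Employed = 5,249 + 62,614 + 2,522 = 70,385 (anyone who worked, including part-time for economic reasons, counts as employed).
Unemployed = 3,860.
Labor force = 70,385 + 3,860 = 74,245.
Not in labor force = 838 + 6,036 + 3,781 + 4,374 + 8,559 = 23,588 (those not working and not actively searching are outside the labor force — including those who want a job but have given up searching).
Civilian working-age population = 74,245 + 23,588 = 97,833.
Unemployment rate = 3,860 / 74,245 = 5.20%.
Labor force participation rate = 74,245 / 97,833 = 75.89%.

Unemployment rate ≈ 5.20%; labor force participation rate ≈ 75.89%.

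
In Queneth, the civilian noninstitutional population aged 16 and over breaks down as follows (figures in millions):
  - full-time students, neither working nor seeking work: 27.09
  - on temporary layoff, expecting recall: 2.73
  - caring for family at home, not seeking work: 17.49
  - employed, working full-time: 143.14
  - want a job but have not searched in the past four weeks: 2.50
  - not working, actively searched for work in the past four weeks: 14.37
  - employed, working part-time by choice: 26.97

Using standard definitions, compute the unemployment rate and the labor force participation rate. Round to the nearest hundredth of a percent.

Unemployment rate ≈ 9.13%; labor force participation rate ≈ 79.91%.

Employed = 143.14 + 26.97 = 170.11 million.
Unemployed = 2.73 + 14.37 = 17.10 million (jobless and actively searching, or on temporary layoff).
Labor force = 170.11 + 17.10 = 187.21 million.
Not in labor force = 27.09 + 17.49 + 2.50 = 47.08 million (those not working and not actively searching are outside the labor force — including those who want a job but have given up searching).
Civilian working-age population = 187.21 + 47.08 = 234.29 million.
Unemployment rate = 17.10 / 187.21 = 9.13%.
Labor force participation rate = 187.21 / 234.29 = 79.91%.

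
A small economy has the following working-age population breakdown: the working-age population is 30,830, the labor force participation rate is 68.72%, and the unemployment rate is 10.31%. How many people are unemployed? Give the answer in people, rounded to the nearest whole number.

Labor force = 0.6872 × 30,830 = 21,186.
Unemployed = 0.1031 × 21,186 ≈ 2,184.

About 2,184 are unemployed.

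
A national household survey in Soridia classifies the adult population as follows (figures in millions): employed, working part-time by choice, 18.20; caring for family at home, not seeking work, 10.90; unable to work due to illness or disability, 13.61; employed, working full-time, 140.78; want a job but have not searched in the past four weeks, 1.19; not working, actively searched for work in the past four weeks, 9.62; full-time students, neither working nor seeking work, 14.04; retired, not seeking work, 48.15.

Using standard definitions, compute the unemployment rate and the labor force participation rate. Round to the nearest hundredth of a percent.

Unemployment rate ≈ 5.71%; labor force participation rate ≈ 65.73%.

Employed = 18.20 + 140.78 = 158.98 million.
Unemployed = 9.62 million.
Labor force = 158.98 + 9.62 = 168.60 million.
Not in labor force = 10.90 + 13.61 + 1.19 + 14.04 + 48.15 = 87.89 million (those not working and not actively searching are outside the labor force — including those who want a job but have given up searching).
Civilian working-age population = 168.60 + 87.89 = 256.49 million.
Unemployment rate = 9.62 / 168.60 = 5.71%.
Labor force participation rate = 168.60 / 256.49 = 65.73%.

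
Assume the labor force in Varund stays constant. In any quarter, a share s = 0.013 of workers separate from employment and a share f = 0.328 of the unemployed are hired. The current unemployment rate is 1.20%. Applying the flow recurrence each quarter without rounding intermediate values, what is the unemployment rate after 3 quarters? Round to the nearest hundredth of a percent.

Unemployment rate after three quarters ≈ 3.06%.

With a fixed labor force, u_{t+1} = u_t + s·(1−u_t) − f·u_t = u_t·(1−s−f) + s.
Here 1−s−f = 0.659 and s = 0.013.
u_1 = 0.012000 × 0.659 + 0.013 = 0.020908.
u_2 = 0.020908 × 0.659 + 0.013 = 0.026778.
u_3 = 0.026778 × 0.659 + 0.013 = 0.030647.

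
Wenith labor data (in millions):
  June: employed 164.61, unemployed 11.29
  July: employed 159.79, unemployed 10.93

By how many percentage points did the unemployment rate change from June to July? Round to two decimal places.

June: labor force = 164.61 + 11.29 = 175.90; u = 11.29/175.90 = 6.42%.
July: labor force = 159.79 + 10.93 = 170.72; u = 10.93/170.72 = 6.40%.
Change = 6.40% − 6.42% = −0.02 pp.

The unemployment rate changed by −0.02 percentage points.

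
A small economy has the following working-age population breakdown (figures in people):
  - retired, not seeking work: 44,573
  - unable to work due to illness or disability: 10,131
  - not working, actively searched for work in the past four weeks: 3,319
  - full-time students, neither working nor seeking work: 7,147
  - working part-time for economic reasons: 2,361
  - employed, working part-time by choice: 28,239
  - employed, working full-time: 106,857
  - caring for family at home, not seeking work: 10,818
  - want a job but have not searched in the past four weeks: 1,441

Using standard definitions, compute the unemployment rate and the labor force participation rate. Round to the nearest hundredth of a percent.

Unemployment rate ≈ 2.36%; labor force participation rate ≈ 65.51%.

Employed = 2,361 + 28,239 + 106,857 = 137,457 (anyone who worked, including part-time for economic reasons, counts as employed).
Unemployed = 3,319.
Labor force = 137,457 + 3,319 = 140,776.
Not in labor force = 44,573 + 10,131 + 7,147 + 10,818 + 1,441 = 74,110 (those not working and not actively searching are outside the labor force — including those who want a job but have given up searching).
Civilian working-age population = 140,776 + 74,110 = 214,886.
Unemployment rate = 3,319 / 140,776 = 2.36%.
Labor force participation rate = 140,776 / 214,886 = 65.51%.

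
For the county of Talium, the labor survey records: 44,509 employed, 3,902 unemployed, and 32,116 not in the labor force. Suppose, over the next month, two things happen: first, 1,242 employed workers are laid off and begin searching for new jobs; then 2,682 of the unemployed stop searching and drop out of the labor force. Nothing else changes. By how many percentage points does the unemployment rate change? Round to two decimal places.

The unemployment rate changes by −2.68 percentage points.

Initially, labor force = 44,509 + 3,902 = 48,411, so u = 3,902/48,411 = 8.06%.
After the first change, employed falls and unemployed rises by 1,242; labor force unchanged → E = 43,267, U = 5,144, labor force = 48,411.
After the second change, unemployed and labor force both fall by 2,682 → E = 43,267, U = 2,462, labor force = 45,729.
New unemployment rate = 2,462 / 45,729 = 5.38%.
Change = 5.38% − 8.06% = −2.68 percentage points.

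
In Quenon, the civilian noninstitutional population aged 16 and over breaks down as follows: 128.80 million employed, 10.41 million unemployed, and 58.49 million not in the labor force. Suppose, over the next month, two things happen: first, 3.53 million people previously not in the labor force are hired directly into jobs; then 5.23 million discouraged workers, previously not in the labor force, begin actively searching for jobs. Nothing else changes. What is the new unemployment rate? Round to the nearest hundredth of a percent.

Initially, labor force = 128.80 + 10.41 = 139.21 million, so u = 10.41/139.21 = 7.48%.
After the first change, employed and labor force both rise by 3.53; unemployed unchanged → E = 132.33, U = 10.41, labor force = 142.74 million.
After the second change, unemployed and labor force both rise by 5.23 → E = 132.33, U = 15.64, labor force = 147.97 million.
New unemployment rate = 15.64 / 147.97 = 10.57%.

New unemployment rate ≈ 10.57%.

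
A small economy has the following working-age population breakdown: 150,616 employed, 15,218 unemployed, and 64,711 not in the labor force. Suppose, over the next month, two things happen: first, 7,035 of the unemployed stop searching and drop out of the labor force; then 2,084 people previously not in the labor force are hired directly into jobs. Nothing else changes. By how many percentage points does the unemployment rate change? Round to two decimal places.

Initially, labor force = 150,616 + 15,218 = 165,834, so u = 15,218/165,834 = 9.18%.
After the first change, unemployed and labor force both fall by 7,035 → E = 150,616, U = 8,183, labor force = 158,799.
After the second change, employed and labor force both rise by 2,084; unemployed unchanged → E = 152,700, U = 8,183, labor force = 160,883.
New unemployment rate = 8,183 / 160,883 = 5.09%.
Change = 5.09% − 9.18% = −4.09 percentage points.

The unemployment rate changes by −4.09 percentage points.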